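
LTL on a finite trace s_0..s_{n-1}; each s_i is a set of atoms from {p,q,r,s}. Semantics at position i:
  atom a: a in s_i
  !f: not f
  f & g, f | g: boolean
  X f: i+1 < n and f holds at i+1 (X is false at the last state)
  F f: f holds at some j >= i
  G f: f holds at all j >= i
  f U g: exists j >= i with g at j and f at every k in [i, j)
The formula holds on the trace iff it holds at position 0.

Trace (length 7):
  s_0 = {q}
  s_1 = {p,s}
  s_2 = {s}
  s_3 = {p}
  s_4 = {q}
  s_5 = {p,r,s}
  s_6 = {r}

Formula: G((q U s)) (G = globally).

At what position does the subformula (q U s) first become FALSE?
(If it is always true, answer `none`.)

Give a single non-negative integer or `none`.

Answer: 3

Derivation:
s_0={q}: (q U s)=True q=True s=False
s_1={p,s}: (q U s)=True q=False s=True
s_2={s}: (q U s)=True q=False s=True
s_3={p}: (q U s)=False q=False s=False
s_4={q}: (q U s)=True q=True s=False
s_5={p,r,s}: (q U s)=True q=False s=True
s_6={r}: (q U s)=False q=False s=False
G((q U s)) holds globally = False
First violation at position 3.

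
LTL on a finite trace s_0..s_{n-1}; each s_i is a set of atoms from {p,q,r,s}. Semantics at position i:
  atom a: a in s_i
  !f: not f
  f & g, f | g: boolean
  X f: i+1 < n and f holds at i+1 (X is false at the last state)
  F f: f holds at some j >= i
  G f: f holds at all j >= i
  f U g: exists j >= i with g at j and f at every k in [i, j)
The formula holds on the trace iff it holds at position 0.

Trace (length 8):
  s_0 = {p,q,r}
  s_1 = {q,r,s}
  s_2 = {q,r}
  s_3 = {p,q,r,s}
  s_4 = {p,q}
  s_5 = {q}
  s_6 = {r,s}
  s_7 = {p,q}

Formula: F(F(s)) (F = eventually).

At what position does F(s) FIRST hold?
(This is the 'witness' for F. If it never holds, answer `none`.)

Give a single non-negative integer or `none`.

Answer: 0

Derivation:
s_0={p,q,r}: F(s)=True s=False
s_1={q,r,s}: F(s)=True s=True
s_2={q,r}: F(s)=True s=False
s_3={p,q,r,s}: F(s)=True s=True
s_4={p,q}: F(s)=True s=False
s_5={q}: F(s)=True s=False
s_6={r,s}: F(s)=True s=True
s_7={p,q}: F(s)=False s=False
F(F(s)) holds; first witness at position 0.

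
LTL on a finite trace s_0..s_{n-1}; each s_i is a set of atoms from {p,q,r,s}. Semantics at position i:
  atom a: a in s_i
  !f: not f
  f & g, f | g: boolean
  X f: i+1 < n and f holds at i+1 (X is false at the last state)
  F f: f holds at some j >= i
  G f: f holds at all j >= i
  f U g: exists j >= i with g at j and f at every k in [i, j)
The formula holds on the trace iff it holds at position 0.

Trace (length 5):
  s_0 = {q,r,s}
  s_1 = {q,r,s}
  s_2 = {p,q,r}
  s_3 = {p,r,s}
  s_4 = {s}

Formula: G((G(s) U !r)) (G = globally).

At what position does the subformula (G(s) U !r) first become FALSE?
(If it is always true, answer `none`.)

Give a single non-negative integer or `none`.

Answer: 0

Derivation:
s_0={q,r,s}: (G(s) U !r)=False G(s)=False s=True !r=False r=True
s_1={q,r,s}: (G(s) U !r)=False G(s)=False s=True !r=False r=True
s_2={p,q,r}: (G(s) U !r)=False G(s)=False s=False !r=False r=True
s_3={p,r,s}: (G(s) U !r)=True G(s)=True s=True !r=False r=True
s_4={s}: (G(s) U !r)=True G(s)=True s=True !r=True r=False
G((G(s) U !r)) holds globally = False
First violation at position 0.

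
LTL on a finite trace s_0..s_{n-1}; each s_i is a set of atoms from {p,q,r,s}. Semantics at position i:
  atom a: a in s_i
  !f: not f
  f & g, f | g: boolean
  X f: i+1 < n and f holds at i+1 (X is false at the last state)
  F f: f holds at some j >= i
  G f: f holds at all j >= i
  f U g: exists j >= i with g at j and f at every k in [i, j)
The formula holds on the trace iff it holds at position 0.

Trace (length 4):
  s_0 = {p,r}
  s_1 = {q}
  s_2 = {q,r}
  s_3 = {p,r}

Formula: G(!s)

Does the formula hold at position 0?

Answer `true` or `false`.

Answer: true

Derivation:
s_0={p,r}: G(!s)=True !s=True s=False
s_1={q}: G(!s)=True !s=True s=False
s_2={q,r}: G(!s)=True !s=True s=False
s_3={p,r}: G(!s)=True !s=True s=False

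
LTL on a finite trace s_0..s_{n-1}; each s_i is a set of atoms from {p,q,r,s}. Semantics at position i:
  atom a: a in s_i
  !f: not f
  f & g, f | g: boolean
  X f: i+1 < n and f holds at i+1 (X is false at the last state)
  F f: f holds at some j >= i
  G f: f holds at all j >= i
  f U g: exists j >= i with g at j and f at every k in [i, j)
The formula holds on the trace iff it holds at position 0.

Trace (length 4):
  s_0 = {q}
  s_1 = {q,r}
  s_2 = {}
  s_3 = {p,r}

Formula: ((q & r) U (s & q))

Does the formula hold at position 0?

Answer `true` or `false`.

s_0={q}: ((q & r) U (s & q))=False (q & r)=False q=True r=False (s & q)=False s=False
s_1={q,r}: ((q & r) U (s & q))=False (q & r)=True q=True r=True (s & q)=False s=False
s_2={}: ((q & r) U (s & q))=False (q & r)=False q=False r=False (s & q)=False s=False
s_3={p,r}: ((q & r) U (s & q))=False (q & r)=False q=False r=True (s & q)=False s=False

Answer: false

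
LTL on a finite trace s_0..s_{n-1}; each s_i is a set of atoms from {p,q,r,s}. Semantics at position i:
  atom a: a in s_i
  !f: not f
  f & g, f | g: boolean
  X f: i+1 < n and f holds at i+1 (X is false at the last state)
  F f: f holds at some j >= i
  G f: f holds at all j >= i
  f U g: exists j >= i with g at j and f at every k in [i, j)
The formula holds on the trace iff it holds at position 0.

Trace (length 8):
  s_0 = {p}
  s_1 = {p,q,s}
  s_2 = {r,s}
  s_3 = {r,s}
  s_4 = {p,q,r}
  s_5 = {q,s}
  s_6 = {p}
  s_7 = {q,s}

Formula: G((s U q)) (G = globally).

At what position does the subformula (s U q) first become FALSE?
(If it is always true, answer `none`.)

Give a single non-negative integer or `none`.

Answer: 0

Derivation:
s_0={p}: (s U q)=False s=False q=False
s_1={p,q,s}: (s U q)=True s=True q=True
s_2={r,s}: (s U q)=True s=True q=False
s_3={r,s}: (s U q)=True s=True q=False
s_4={p,q,r}: (s U q)=True s=False q=True
s_5={q,s}: (s U q)=True s=True q=True
s_6={p}: (s U q)=False s=False q=False
s_7={q,s}: (s U q)=True s=True q=True
G((s U q)) holds globally = False
First violation at position 0.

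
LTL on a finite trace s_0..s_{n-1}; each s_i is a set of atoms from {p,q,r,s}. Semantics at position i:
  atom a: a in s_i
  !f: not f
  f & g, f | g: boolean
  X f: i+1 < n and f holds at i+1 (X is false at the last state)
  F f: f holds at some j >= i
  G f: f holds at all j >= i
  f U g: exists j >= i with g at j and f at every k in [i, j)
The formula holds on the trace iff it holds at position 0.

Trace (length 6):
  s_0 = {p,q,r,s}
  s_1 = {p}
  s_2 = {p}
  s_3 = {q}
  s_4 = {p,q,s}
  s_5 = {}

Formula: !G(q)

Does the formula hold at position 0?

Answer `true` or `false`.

s_0={p,q,r,s}: !G(q)=True G(q)=False q=True
s_1={p}: !G(q)=True G(q)=False q=False
s_2={p}: !G(q)=True G(q)=False q=False
s_3={q}: !G(q)=True G(q)=False q=True
s_4={p,q,s}: !G(q)=True G(q)=False q=True
s_5={}: !G(q)=True G(q)=False q=False

Answer: true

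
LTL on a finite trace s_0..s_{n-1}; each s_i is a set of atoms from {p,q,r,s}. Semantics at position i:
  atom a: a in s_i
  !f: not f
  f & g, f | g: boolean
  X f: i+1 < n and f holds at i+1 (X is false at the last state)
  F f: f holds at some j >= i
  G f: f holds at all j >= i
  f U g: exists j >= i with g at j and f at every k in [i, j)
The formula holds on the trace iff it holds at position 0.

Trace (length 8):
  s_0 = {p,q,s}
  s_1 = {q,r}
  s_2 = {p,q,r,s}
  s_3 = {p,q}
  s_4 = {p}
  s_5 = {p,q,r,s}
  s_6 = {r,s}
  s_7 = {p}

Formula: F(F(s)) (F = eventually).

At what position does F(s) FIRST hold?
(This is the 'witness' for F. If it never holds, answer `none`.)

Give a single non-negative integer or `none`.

s_0={p,q,s}: F(s)=True s=True
s_1={q,r}: F(s)=True s=False
s_2={p,q,r,s}: F(s)=True s=True
s_3={p,q}: F(s)=True s=False
s_4={p}: F(s)=True s=False
s_5={p,q,r,s}: F(s)=True s=True
s_6={r,s}: F(s)=True s=True
s_7={p}: F(s)=False s=False
F(F(s)) holds; first witness at position 0.

Answer: 0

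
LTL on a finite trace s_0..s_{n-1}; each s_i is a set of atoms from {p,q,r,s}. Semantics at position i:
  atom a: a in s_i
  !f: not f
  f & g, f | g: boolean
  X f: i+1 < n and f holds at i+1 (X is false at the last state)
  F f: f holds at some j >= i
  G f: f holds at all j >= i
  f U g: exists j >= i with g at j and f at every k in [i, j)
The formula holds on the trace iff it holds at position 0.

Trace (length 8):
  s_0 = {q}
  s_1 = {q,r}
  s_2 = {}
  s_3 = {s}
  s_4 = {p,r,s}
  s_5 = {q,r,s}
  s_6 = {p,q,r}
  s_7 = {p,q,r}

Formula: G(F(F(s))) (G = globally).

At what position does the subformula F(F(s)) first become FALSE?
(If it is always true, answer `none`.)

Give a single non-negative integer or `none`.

Answer: 6

Derivation:
s_0={q}: F(F(s))=True F(s)=True s=False
s_1={q,r}: F(F(s))=True F(s)=True s=False
s_2={}: F(F(s))=True F(s)=True s=False
s_3={s}: F(F(s))=True F(s)=True s=True
s_4={p,r,s}: F(F(s))=True F(s)=True s=True
s_5={q,r,s}: F(F(s))=True F(s)=True s=True
s_6={p,q,r}: F(F(s))=False F(s)=False s=False
s_7={p,q,r}: F(F(s))=False F(s)=False s=False
G(F(F(s))) holds globally = False
First violation at position 6.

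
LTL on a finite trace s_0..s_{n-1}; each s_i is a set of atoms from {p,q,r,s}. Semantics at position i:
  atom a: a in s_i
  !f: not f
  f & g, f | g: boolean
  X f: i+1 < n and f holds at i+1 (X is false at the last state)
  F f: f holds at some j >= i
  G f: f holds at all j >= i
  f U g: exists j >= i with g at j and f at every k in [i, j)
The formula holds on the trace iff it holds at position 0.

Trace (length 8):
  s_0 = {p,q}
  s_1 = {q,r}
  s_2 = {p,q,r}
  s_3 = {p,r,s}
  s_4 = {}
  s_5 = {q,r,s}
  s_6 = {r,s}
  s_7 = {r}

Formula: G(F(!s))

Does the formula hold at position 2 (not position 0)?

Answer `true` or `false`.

Answer: true

Derivation:
s_0={p,q}: G(F(!s))=True F(!s)=True !s=True s=False
s_1={q,r}: G(F(!s))=True F(!s)=True !s=True s=False
s_2={p,q,r}: G(F(!s))=True F(!s)=True !s=True s=False
s_3={p,r,s}: G(F(!s))=True F(!s)=True !s=False s=True
s_4={}: G(F(!s))=True F(!s)=True !s=True s=False
s_5={q,r,s}: G(F(!s))=True F(!s)=True !s=False s=True
s_6={r,s}: G(F(!s))=True F(!s)=True !s=False s=True
s_7={r}: G(F(!s))=True F(!s)=True !s=True s=False
Evaluating at position 2: result = True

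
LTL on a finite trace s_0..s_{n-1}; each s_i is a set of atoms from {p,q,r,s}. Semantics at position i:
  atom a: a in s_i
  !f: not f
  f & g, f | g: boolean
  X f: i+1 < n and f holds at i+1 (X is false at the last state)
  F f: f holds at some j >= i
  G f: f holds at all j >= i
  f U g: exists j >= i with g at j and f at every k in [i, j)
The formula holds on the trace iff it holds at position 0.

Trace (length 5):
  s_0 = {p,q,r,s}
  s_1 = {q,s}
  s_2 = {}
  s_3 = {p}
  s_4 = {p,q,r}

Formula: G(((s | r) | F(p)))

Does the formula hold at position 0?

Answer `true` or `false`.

s_0={p,q,r,s}: G(((s | r) | F(p)))=True ((s | r) | F(p))=True (s | r)=True s=True r=True F(p)=True p=True
s_1={q,s}: G(((s | r) | F(p)))=True ((s | r) | F(p))=True (s | r)=True s=True r=False F(p)=True p=False
s_2={}: G(((s | r) | F(p)))=True ((s | r) | F(p))=True (s | r)=False s=False r=False F(p)=True p=False
s_3={p}: G(((s | r) | F(p)))=True ((s | r) | F(p))=True (s | r)=False s=False r=False F(p)=True p=True
s_4={p,q,r}: G(((s | r) | F(p)))=True ((s | r) | F(p))=True (s | r)=True s=False r=True F(p)=True p=True

Answer: true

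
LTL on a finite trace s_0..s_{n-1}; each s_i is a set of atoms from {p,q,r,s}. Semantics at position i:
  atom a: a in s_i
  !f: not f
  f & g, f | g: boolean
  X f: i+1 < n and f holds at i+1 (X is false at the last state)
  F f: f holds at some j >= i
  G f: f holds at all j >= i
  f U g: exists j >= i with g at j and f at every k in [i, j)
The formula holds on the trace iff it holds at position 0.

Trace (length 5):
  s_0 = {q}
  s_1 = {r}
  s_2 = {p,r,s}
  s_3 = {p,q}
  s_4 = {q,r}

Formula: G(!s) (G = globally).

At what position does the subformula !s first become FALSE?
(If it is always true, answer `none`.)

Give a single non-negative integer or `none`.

s_0={q}: !s=True s=False
s_1={r}: !s=True s=False
s_2={p,r,s}: !s=False s=True
s_3={p,q}: !s=True s=False
s_4={q,r}: !s=True s=False
G(!s) holds globally = False
First violation at position 2.

Answer: 2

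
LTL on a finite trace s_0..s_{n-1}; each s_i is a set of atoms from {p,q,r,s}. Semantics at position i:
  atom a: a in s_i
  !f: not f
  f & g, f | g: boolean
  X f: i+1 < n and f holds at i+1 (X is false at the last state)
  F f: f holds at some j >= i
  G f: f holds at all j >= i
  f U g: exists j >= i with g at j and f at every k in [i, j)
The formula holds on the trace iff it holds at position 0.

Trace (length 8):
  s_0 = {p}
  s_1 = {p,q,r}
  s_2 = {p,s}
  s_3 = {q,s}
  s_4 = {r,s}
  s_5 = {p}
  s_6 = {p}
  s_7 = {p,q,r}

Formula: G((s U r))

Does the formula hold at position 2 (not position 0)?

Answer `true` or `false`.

Answer: false

Derivation:
s_0={p}: G((s U r))=False (s U r)=False s=False r=False
s_1={p,q,r}: G((s U r))=False (s U r)=True s=False r=True
s_2={p,s}: G((s U r))=False (s U r)=True s=True r=False
s_3={q,s}: G((s U r))=False (s U r)=True s=True r=False
s_4={r,s}: G((s U r))=False (s U r)=True s=True r=True
s_5={p}: G((s U r))=False (s U r)=False s=False r=False
s_6={p}: G((s U r))=False (s U r)=False s=False r=False
s_7={p,q,r}: G((s U r))=True (s U r)=True s=False r=True
Evaluating at position 2: result = False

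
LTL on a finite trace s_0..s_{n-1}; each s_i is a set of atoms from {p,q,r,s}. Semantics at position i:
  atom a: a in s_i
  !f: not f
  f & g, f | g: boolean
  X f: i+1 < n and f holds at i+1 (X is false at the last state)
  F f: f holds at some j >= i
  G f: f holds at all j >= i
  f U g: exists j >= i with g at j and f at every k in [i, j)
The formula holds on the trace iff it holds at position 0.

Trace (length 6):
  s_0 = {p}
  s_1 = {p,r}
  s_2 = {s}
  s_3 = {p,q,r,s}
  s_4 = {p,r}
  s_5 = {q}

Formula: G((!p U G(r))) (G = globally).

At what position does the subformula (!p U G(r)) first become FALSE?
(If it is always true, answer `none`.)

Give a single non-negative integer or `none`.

s_0={p}: (!p U G(r))=False !p=False p=True G(r)=False r=False
s_1={p,r}: (!p U G(r))=False !p=False p=True G(r)=False r=True
s_2={s}: (!p U G(r))=False !p=True p=False G(r)=False r=False
s_3={p,q,r,s}: (!p U G(r))=False !p=False p=True G(r)=False r=True
s_4={p,r}: (!p U G(r))=False !p=False p=True G(r)=False r=True
s_5={q}: (!p U G(r))=False !p=True p=False G(r)=False r=False
G((!p U G(r))) holds globally = False
First violation at position 0.

Answer: 0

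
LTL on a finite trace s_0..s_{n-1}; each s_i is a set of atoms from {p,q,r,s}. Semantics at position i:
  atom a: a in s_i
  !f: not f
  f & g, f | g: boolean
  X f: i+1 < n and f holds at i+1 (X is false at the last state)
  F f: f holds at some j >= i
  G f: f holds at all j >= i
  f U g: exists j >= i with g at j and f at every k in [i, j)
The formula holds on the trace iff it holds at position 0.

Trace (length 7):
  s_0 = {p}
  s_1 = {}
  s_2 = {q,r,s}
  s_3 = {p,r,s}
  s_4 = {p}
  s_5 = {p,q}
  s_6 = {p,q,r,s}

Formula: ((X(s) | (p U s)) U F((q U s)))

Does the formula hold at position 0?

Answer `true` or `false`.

s_0={p}: ((X(s) | (p U s)) U F((q U s)))=True (X(s) | (p U s))=False X(s)=False s=False (p U s)=False p=True F((q U s))=True (q U s)=False q=False
s_1={}: ((X(s) | (p U s)) U F((q U s)))=True (X(s) | (p U s))=True X(s)=True s=False (p U s)=False p=False F((q U s))=True (q U s)=False q=False
s_2={q,r,s}: ((X(s) | (p U s)) U F((q U s)))=True (X(s) | (p U s))=True X(s)=True s=True (p U s)=True p=False F((q U s))=True (q U s)=True q=True
s_3={p,r,s}: ((X(s) | (p U s)) U F((q U s)))=True (X(s) | (p U s))=True X(s)=False s=True (p U s)=True p=True F((q U s))=True (q U s)=True q=False
s_4={p}: ((X(s) | (p U s)) U F((q U s)))=True (X(s) | (p U s))=True X(s)=False s=False (p U s)=True p=True F((q U s))=True (q U s)=False q=False
s_5={p,q}: ((X(s) | (p U s)) U F((q U s)))=True (X(s) | (p U s))=True X(s)=True s=False (p U s)=True p=True F((q U s))=True (q U s)=True q=True
s_6={p,q,r,s}: ((X(s) | (p U s)) U F((q U s)))=True (X(s) | (p U s))=True X(s)=False s=True (p U s)=True p=True F((q U s))=True (q U s)=True q=True

Answer: true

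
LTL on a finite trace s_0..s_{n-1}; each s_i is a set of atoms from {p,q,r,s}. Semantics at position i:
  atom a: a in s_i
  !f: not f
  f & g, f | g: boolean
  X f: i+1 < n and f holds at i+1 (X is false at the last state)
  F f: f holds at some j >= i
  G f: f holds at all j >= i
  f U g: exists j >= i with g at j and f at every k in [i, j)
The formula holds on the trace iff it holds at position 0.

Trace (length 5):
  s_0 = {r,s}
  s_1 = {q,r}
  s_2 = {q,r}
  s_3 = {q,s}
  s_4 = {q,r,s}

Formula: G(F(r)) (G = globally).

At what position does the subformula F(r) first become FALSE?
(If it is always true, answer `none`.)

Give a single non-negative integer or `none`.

s_0={r,s}: F(r)=True r=True
s_1={q,r}: F(r)=True r=True
s_2={q,r}: F(r)=True r=True
s_3={q,s}: F(r)=True r=False
s_4={q,r,s}: F(r)=True r=True
G(F(r)) holds globally = True
No violation — formula holds at every position.

Answer: none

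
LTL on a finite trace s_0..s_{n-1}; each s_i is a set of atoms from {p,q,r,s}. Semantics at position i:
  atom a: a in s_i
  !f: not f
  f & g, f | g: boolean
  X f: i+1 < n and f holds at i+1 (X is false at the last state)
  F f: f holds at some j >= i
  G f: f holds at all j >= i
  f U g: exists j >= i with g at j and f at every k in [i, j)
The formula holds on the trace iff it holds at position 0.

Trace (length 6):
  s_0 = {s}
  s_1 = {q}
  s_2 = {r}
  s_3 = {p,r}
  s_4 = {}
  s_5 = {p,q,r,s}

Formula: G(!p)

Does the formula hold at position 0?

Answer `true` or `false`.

s_0={s}: G(!p)=False !p=True p=False
s_1={q}: G(!p)=False !p=True p=False
s_2={r}: G(!p)=False !p=True p=False
s_3={p,r}: G(!p)=False !p=False p=True
s_4={}: G(!p)=False !p=True p=False
s_5={p,q,r,s}: G(!p)=False !p=False p=True

Answer: false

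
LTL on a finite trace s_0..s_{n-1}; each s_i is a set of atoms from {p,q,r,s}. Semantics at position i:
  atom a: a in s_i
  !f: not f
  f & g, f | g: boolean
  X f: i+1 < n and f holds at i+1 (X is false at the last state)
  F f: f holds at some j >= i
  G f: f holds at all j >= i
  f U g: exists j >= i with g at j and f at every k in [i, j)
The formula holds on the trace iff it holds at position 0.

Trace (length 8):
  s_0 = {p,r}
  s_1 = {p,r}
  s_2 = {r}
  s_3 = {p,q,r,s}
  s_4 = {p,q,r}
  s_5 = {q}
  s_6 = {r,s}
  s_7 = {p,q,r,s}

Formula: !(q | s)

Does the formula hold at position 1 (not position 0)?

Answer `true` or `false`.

Answer: true

Derivation:
s_0={p,r}: !(q | s)=True (q | s)=False q=False s=False
s_1={p,r}: !(q | s)=True (q | s)=False q=False s=False
s_2={r}: !(q | s)=True (q | s)=False q=False s=False
s_3={p,q,r,s}: !(q | s)=False (q | s)=True q=True s=True
s_4={p,q,r}: !(q | s)=False (q | s)=True q=True s=False
s_5={q}: !(q | s)=False (q | s)=True q=True s=False
s_6={r,s}: !(q | s)=False (q | s)=True q=False s=True
s_7={p,q,r,s}: !(q | s)=False (q | s)=True q=True s=True
Evaluating at position 1: result = True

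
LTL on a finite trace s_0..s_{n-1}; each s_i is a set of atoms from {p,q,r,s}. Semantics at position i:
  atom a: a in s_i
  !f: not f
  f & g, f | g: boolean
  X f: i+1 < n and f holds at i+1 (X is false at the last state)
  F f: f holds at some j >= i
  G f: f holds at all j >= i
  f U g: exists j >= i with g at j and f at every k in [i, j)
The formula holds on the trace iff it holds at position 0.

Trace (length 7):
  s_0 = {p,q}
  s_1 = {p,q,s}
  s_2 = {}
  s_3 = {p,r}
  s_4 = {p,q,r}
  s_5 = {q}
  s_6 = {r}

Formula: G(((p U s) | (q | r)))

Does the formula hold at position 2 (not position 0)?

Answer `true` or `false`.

Answer: false

Derivation:
s_0={p,q}: G(((p U s) | (q | r)))=False ((p U s) | (q | r))=True (p U s)=True p=True s=False (q | r)=True q=True r=False
s_1={p,q,s}: G(((p U s) | (q | r)))=False ((p U s) | (q | r))=True (p U s)=True p=True s=True (q | r)=True q=True r=False
s_2={}: G(((p U s) | (q | r)))=False ((p U s) | (q | r))=False (p U s)=False p=False s=False (q | r)=False q=False r=False
s_3={p,r}: G(((p U s) | (q | r)))=True ((p U s) | (q | r))=True (p U s)=False p=True s=False (q | r)=True q=False r=True
s_4={p,q,r}: G(((p U s) | (q | r)))=True ((p U s) | (q | r))=True (p U s)=False p=True s=False (q | r)=True q=True r=True
s_5={q}: G(((p U s) | (q | r)))=True ((p U s) | (q | r))=True (p U s)=False p=False s=False (q | r)=True q=True r=False
s_6={r}: G(((p U s) | (q | r)))=True ((p U s) | (q | r))=True (p U s)=False p=False s=False (q | r)=True q=False r=True
Evaluating at position 2: result = False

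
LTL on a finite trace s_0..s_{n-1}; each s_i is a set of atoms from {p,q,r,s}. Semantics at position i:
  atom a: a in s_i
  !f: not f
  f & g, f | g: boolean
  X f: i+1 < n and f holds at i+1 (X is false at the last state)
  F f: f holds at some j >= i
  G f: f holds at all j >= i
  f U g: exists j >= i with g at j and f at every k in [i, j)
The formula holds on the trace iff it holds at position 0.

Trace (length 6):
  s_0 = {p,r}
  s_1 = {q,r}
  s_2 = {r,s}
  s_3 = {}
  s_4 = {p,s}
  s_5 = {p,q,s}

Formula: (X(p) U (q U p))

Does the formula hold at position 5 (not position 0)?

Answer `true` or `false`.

s_0={p,r}: (X(p) U (q U p))=True X(p)=False p=True (q U p)=True q=False
s_1={q,r}: (X(p) U (q U p))=False X(p)=False p=False (q U p)=False q=True
s_2={r,s}: (X(p) U (q U p))=False X(p)=False p=False (q U p)=False q=False
s_3={}: (X(p) U (q U p))=True X(p)=True p=False (q U p)=False q=False
s_4={p,s}: (X(p) U (q U p))=True X(p)=True p=True (q U p)=True q=False
s_5={p,q,s}: (X(p) U (q U p))=True X(p)=False p=True (q U p)=True q=True
Evaluating at position 5: result = True

Answer: true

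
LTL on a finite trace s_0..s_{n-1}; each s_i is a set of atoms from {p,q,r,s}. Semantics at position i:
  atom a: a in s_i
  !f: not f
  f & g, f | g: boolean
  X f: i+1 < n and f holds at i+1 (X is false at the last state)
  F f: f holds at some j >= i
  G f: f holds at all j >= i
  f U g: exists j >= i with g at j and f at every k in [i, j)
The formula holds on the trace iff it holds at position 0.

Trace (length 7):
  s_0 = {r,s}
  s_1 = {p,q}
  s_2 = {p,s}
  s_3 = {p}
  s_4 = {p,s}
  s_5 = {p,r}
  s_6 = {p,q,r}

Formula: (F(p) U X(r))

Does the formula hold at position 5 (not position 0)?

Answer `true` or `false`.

s_0={r,s}: (F(p) U X(r))=True F(p)=True p=False X(r)=False r=True
s_1={p,q}: (F(p) U X(r))=True F(p)=True p=True X(r)=False r=False
s_2={p,s}: (F(p) U X(r))=True F(p)=True p=True X(r)=False r=False
s_3={p}: (F(p) U X(r))=True F(p)=True p=True X(r)=False r=False
s_4={p,s}: (F(p) U X(r))=True F(p)=True p=True X(r)=True r=False
s_5={p,r}: (F(p) U X(r))=True F(p)=True p=True X(r)=True r=True
s_6={p,q,r}: (F(p) U X(r))=False F(p)=True p=True X(r)=False r=True
Evaluating at position 5: result = True

Answer: true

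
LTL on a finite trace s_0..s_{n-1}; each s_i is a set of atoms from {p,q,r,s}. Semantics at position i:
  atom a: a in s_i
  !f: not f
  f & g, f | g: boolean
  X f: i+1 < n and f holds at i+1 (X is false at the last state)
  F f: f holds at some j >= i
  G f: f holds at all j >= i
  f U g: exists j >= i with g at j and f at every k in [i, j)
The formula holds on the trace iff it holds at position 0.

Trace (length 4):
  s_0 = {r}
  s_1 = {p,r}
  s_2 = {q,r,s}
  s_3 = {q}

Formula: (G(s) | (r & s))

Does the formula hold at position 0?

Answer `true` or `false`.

Answer: false

Derivation:
s_0={r}: (G(s) | (r & s))=False G(s)=False s=False (r & s)=False r=True
s_1={p,r}: (G(s) | (r & s))=False G(s)=False s=False (r & s)=False r=True
s_2={q,r,s}: (G(s) | (r & s))=True G(s)=False s=True (r & s)=True r=True
s_3={q}: (G(s) | (r & s))=False G(s)=False s=False (r & s)=False r=False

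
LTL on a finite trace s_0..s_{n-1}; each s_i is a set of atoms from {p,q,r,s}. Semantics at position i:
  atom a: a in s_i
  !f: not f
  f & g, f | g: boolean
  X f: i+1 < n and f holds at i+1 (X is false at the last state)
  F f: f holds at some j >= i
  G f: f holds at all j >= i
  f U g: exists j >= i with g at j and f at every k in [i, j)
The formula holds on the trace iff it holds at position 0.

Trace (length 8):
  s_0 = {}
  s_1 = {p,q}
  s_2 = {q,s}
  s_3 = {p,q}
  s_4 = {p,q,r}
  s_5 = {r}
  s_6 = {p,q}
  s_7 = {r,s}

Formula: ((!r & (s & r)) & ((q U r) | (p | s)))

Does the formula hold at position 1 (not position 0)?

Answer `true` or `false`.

Answer: false

Derivation:
s_0={}: ((!r & (s & r)) & ((q U r) | (p | s)))=False (!r & (s & r))=False !r=True r=False (s & r)=False s=False ((q U r) | (p | s))=False (q U r)=False q=False (p | s)=False p=False
s_1={p,q}: ((!r & (s & r)) & ((q U r) | (p | s)))=False (!r & (s & r))=False !r=True r=False (s & r)=False s=False ((q U r) | (p | s))=True (q U r)=True q=True (p | s)=True p=True
s_2={q,s}: ((!r & (s & r)) & ((q U r) | (p | s)))=False (!r & (s & r))=False !r=True r=False (s & r)=False s=True ((q U r) | (p | s))=True (q U r)=True q=True (p | s)=True p=False
s_3={p,q}: ((!r & (s & r)) & ((q U r) | (p | s)))=False (!r & (s & r))=False !r=True r=False (s & r)=False s=False ((q U r) | (p | s))=True (q U r)=True q=True (p | s)=True p=True
s_4={p,q,r}: ((!r & (s & r)) & ((q U r) | (p | s)))=False (!r & (s & r))=False !r=False r=True (s & r)=False s=False ((q U r) | (p | s))=True (q U r)=True q=True (p | s)=True p=True
s_5={r}: ((!r & (s & r)) & ((q U r) | (p | s)))=False (!r & (s & r))=False !r=False r=True (s & r)=False s=False ((q U r) | (p | s))=True (q U r)=True q=False (p | s)=False p=False
s_6={p,q}: ((!r & (s & r)) & ((q U r) | (p | s)))=False (!r & (s & r))=False !r=True r=False (s & r)=False s=False ((q U r) | (p | s))=True (q U r)=True q=True (p | s)=True p=True
s_7={r,s}: ((!r & (s & r)) & ((q U r) | (p | s)))=False (!r & (s & r))=False !r=False r=True (s & r)=True s=True ((q U r) | (p | s))=True (q U r)=True q=False (p | s)=True p=False
Evaluating at position 1: result = False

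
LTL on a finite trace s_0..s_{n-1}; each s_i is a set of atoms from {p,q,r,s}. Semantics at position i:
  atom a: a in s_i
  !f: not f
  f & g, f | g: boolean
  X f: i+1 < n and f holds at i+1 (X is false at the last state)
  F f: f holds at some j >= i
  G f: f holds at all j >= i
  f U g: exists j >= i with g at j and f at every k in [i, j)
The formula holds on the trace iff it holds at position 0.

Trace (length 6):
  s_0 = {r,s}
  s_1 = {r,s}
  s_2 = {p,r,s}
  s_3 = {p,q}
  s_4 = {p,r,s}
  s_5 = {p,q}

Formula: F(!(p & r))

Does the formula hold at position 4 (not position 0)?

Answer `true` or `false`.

Answer: true

Derivation:
s_0={r,s}: F(!(p & r))=True !(p & r)=True (p & r)=False p=False r=True
s_1={r,s}: F(!(p & r))=True !(p & r)=True (p & r)=False p=False r=True
s_2={p,r,s}: F(!(p & r))=True !(p & r)=False (p & r)=True p=True r=True
s_3={p,q}: F(!(p & r))=True !(p & r)=True (p & r)=False p=True r=False
s_4={p,r,s}: F(!(p & r))=True !(p & r)=False (p & r)=True p=True r=True
s_5={p,q}: F(!(p & r))=True !(p & r)=True (p & r)=False p=True r=False
Evaluating at position 4: result = True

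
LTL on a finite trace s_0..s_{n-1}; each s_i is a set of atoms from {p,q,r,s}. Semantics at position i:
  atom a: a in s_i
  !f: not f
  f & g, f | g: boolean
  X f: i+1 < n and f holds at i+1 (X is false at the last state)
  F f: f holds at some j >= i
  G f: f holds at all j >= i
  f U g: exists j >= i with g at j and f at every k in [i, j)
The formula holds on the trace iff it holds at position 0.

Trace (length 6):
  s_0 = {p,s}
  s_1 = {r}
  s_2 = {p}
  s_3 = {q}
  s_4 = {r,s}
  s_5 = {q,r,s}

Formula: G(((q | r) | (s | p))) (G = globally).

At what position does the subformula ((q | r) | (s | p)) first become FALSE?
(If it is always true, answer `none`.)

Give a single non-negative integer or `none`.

s_0={p,s}: ((q | r) | (s | p))=True (q | r)=False q=False r=False (s | p)=True s=True p=True
s_1={r}: ((q | r) | (s | p))=True (q | r)=True q=False r=True (s | p)=False s=False p=False
s_2={p}: ((q | r) | (s | p))=True (q | r)=False q=False r=False (s | p)=True s=False p=True
s_3={q}: ((q | r) | (s | p))=True (q | r)=True q=True r=False (s | p)=False s=False p=False
s_4={r,s}: ((q | r) | (s | p))=True (q | r)=True q=False r=True (s | p)=True s=True p=False
s_5={q,r,s}: ((q | r) | (s | p))=True (q | r)=True q=True r=True (s | p)=True s=True p=False
G(((q | r) | (s | p))) holds globally = True
No violation — formula holds at every position.

Answer: none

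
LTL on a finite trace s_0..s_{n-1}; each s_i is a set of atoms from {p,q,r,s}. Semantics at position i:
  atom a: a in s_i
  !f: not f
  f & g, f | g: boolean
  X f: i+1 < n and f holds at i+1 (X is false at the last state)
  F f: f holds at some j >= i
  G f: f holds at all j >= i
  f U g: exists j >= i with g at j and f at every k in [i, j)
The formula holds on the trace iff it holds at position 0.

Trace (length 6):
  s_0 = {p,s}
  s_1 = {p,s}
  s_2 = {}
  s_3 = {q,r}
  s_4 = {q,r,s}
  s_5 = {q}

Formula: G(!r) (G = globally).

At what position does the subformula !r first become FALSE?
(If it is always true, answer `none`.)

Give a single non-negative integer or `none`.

Answer: 3

Derivation:
s_0={p,s}: !r=True r=False
s_1={p,s}: !r=True r=False
s_2={}: !r=True r=False
s_3={q,r}: !r=False r=True
s_4={q,r,s}: !r=False r=True
s_5={q}: !r=True r=False
G(!r) holds globally = False
First violation at position 3.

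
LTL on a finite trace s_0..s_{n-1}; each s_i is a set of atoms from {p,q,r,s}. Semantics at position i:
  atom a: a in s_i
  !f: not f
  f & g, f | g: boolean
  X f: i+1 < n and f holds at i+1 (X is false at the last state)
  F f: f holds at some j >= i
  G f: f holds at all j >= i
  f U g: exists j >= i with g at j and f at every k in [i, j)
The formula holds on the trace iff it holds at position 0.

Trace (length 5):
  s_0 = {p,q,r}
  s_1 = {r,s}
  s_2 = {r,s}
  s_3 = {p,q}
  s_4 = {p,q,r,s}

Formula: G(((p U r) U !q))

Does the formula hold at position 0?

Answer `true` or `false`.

Answer: false

Derivation:
s_0={p,q,r}: G(((p U r) U !q))=False ((p U r) U !q)=True (p U r)=True p=True r=True !q=False q=True
s_1={r,s}: G(((p U r) U !q))=False ((p U r) U !q)=True (p U r)=True p=False r=True !q=True q=False
s_2={r,s}: G(((p U r) U !q))=False ((p U r) U !q)=True (p U r)=True p=False r=True !q=True q=False
s_3={p,q}: G(((p U r) U !q))=False ((p U r) U !q)=False (p U r)=True p=True r=False !q=False q=True
s_4={p,q,r,s}: G(((p U r) U !q))=False ((p U r) U !q)=False (p U r)=True p=True r=True !q=False q=True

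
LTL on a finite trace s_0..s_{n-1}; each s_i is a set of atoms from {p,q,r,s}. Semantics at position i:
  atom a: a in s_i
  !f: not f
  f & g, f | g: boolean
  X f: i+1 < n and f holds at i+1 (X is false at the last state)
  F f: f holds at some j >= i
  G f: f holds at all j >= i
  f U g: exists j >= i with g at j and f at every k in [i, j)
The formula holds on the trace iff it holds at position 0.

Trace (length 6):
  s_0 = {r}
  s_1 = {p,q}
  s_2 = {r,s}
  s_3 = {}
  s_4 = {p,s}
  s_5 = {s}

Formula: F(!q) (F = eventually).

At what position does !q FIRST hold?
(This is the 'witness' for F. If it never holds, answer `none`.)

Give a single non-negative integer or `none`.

Answer: 0

Derivation:
s_0={r}: !q=True q=False
s_1={p,q}: !q=False q=True
s_2={r,s}: !q=True q=False
s_3={}: !q=True q=False
s_4={p,s}: !q=True q=False
s_5={s}: !q=True q=False
F(!q) holds; first witness at position 0.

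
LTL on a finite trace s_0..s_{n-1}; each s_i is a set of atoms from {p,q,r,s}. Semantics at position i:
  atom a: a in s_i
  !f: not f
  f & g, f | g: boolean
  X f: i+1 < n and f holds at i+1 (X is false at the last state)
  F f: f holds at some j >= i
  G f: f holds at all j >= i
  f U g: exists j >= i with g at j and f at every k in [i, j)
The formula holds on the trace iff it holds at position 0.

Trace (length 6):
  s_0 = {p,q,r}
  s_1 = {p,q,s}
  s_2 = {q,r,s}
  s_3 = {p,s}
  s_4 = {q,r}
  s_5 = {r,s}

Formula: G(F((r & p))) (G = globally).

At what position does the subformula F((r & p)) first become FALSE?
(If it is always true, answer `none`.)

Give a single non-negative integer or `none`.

Answer: 1

Derivation:
s_0={p,q,r}: F((r & p))=True (r & p)=True r=True p=True
s_1={p,q,s}: F((r & p))=False (r & p)=False r=False p=True
s_2={q,r,s}: F((r & p))=False (r & p)=False r=True p=False
s_3={p,s}: F((r & p))=False (r & p)=False r=False p=True
s_4={q,r}: F((r & p))=False (r & p)=False r=True p=False
s_5={r,s}: F((r & p))=False (r & p)=False r=True p=False
G(F((r & p))) holds globally = False
First violation at position 1.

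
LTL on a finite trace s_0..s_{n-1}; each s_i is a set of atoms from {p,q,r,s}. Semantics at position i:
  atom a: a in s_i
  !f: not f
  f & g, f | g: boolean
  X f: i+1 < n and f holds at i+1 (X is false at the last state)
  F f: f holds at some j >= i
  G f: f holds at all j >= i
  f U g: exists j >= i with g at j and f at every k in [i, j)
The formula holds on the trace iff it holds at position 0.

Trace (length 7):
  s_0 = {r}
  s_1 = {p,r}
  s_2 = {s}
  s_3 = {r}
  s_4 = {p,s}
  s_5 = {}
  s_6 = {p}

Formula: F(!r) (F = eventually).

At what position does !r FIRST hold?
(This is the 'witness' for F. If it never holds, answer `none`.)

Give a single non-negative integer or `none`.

Answer: 2

Derivation:
s_0={r}: !r=False r=True
s_1={p,r}: !r=False r=True
s_2={s}: !r=True r=False
s_3={r}: !r=False r=True
s_4={p,s}: !r=True r=False
s_5={}: !r=True r=False
s_6={p}: !r=True r=False
F(!r) holds; first witness at position 2.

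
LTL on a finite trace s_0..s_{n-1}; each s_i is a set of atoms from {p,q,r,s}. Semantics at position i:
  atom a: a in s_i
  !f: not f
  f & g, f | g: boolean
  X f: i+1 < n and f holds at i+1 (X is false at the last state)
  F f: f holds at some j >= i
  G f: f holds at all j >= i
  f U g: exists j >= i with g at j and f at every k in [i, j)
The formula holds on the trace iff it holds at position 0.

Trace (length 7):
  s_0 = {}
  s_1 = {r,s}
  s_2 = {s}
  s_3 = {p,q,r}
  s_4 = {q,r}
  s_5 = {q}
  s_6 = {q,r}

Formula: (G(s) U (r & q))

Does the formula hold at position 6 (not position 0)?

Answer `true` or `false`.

s_0={}: (G(s) U (r & q))=False G(s)=False s=False (r & q)=False r=False q=False
s_1={r,s}: (G(s) U (r & q))=False G(s)=False s=True (r & q)=False r=True q=False
s_2={s}: (G(s) U (r & q))=False G(s)=False s=True (r & q)=False r=False q=False
s_3={p,q,r}: (G(s) U (r & q))=True G(s)=False s=False (r & q)=True r=True q=True
s_4={q,r}: (G(s) U (r & q))=True G(s)=False s=False (r & q)=True r=True q=True
s_5={q}: (G(s) U (r & q))=False G(s)=False s=False (r & q)=False r=False q=True
s_6={q,r}: (G(s) U (r & q))=True G(s)=False s=False (r & q)=True r=True q=True
Evaluating at position 6: result = True

Answer: true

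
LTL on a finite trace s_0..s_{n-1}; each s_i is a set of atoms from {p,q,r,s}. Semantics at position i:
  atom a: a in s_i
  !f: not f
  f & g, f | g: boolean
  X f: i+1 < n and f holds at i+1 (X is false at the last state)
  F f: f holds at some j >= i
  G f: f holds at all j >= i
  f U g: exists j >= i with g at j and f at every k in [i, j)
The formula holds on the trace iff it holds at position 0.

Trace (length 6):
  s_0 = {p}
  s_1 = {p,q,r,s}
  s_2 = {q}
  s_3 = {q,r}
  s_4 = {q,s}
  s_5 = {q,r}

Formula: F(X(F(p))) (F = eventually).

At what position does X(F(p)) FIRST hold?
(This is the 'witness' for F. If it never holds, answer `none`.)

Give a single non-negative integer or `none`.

Answer: 0

Derivation:
s_0={p}: X(F(p))=True F(p)=True p=True
s_1={p,q,r,s}: X(F(p))=False F(p)=True p=True
s_2={q}: X(F(p))=False F(p)=False p=False
s_3={q,r}: X(F(p))=False F(p)=False p=False
s_4={q,s}: X(F(p))=False F(p)=False p=False
s_5={q,r}: X(F(p))=False F(p)=False p=False
F(X(F(p))) holds; first witness at position 0.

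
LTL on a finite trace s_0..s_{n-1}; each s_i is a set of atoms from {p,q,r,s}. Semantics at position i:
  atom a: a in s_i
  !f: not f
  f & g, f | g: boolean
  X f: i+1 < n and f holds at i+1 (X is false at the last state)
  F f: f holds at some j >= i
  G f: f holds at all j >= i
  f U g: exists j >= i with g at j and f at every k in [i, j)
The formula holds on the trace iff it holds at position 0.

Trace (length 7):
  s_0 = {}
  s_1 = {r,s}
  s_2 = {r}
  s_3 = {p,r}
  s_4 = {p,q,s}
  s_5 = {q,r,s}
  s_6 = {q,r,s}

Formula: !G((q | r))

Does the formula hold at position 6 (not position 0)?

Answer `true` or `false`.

Answer: false

Derivation:
s_0={}: !G((q | r))=True G((q | r))=False (q | r)=False q=False r=False
s_1={r,s}: !G((q | r))=False G((q | r))=True (q | r)=True q=False r=True
s_2={r}: !G((q | r))=False G((q | r))=True (q | r)=True q=False r=True
s_3={p,r}: !G((q | r))=False G((q | r))=True (q | r)=True q=False r=True
s_4={p,q,s}: !G((q | r))=False G((q | r))=True (q | r)=True q=True r=False
s_5={q,r,s}: !G((q | r))=False G((q | r))=True (q | r)=True q=True r=True
s_6={q,r,s}: !G((q | r))=False G((q | r))=True (q | r)=True q=True r=True
Evaluating at position 6: result = False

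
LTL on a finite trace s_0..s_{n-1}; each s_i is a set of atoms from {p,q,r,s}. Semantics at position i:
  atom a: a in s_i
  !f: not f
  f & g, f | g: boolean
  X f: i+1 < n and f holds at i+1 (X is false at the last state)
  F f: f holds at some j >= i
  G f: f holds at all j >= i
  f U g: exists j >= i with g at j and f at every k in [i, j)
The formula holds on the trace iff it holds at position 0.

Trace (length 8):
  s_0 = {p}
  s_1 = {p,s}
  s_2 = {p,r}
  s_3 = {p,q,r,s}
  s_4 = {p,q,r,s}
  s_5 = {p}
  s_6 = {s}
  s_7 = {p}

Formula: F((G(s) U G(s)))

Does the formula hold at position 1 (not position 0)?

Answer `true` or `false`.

Answer: false

Derivation:
s_0={p}: F((G(s) U G(s)))=False (G(s) U G(s))=False G(s)=False s=False
s_1={p,s}: F((G(s) U G(s)))=False (G(s) U G(s))=False G(s)=False s=True
s_2={p,r}: F((G(s) U G(s)))=False (G(s) U G(s))=False G(s)=False s=False
s_3={p,q,r,s}: F((G(s) U G(s)))=False (G(s) U G(s))=False G(s)=False s=True
s_4={p,q,r,s}: F((G(s) U G(s)))=False (G(s) U G(s))=False G(s)=False s=True
s_5={p}: F((G(s) U G(s)))=False (G(s) U G(s))=False G(s)=False s=False
s_6={s}: F((G(s) U G(s)))=False (G(s) U G(s))=False G(s)=False s=True
s_7={p}: F((G(s) U G(s)))=False (G(s) U G(s))=False G(s)=False s=False
Evaluating at position 1: result = False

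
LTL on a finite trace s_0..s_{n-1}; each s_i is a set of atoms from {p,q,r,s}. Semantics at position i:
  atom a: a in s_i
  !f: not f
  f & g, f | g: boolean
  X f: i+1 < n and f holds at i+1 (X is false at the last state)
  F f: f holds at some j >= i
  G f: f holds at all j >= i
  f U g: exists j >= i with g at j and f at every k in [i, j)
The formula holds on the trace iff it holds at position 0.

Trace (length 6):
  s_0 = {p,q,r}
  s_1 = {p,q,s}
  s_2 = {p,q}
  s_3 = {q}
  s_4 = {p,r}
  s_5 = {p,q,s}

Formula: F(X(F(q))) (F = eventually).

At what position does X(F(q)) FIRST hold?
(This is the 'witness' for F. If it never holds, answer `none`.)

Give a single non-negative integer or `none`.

s_0={p,q,r}: X(F(q))=True F(q)=True q=True
s_1={p,q,s}: X(F(q))=True F(q)=True q=True
s_2={p,q}: X(F(q))=True F(q)=True q=True
s_3={q}: X(F(q))=True F(q)=True q=True
s_4={p,r}: X(F(q))=True F(q)=True q=False
s_5={p,q,s}: X(F(q))=False F(q)=True q=True
F(X(F(q))) holds; first witness at position 0.

Answer: 0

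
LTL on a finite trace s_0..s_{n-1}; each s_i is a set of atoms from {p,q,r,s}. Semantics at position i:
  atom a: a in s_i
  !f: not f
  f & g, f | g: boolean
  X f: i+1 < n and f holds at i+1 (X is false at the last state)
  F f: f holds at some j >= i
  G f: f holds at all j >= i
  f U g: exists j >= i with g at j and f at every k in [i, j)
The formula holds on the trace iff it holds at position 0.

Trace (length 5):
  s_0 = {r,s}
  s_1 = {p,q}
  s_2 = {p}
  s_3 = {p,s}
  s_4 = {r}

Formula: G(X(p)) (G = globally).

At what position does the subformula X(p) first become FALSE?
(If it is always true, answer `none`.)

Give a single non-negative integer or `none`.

Answer: 3

Derivation:
s_0={r,s}: X(p)=True p=False
s_1={p,q}: X(p)=True p=True
s_2={p}: X(p)=True p=True
s_3={p,s}: X(p)=False p=True
s_4={r}: X(p)=False p=False
G(X(p)) holds globally = False
First violation at position 3.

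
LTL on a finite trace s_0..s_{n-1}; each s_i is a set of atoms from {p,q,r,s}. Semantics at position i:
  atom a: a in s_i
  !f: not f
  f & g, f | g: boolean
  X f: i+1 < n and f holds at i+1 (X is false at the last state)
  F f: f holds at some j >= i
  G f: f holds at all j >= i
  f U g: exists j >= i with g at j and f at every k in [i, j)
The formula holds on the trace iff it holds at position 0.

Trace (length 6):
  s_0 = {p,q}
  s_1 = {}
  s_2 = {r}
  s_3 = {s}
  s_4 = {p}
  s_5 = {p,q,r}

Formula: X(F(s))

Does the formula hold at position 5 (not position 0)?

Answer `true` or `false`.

Answer: false

Derivation:
s_0={p,q}: X(F(s))=True F(s)=True s=False
s_1={}: X(F(s))=True F(s)=True s=False
s_2={r}: X(F(s))=True F(s)=True s=False
s_3={s}: X(F(s))=False F(s)=True s=True
s_4={p}: X(F(s))=False F(s)=False s=False
s_5={p,q,r}: X(F(s))=False F(s)=False s=False
Evaluating at position 5: result = False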